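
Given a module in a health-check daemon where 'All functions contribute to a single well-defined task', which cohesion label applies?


Reasoning: Best: single purpose
Type: Functional cohesion

Functional cohesion


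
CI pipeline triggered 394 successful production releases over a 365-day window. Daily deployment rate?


Formula: deployments per day = releases / days
= 394 / 365
= 1.079 deploys/day
(equivalently, 7.56 deploys/week)

1.079 deploys/day


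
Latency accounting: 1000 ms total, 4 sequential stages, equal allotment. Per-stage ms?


Formula: per_stage = total_budget / stages
per_stage = 1000 / 4
per_stage = 250.0 ms

250.0 ms


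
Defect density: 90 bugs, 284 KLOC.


Defect density = defects / KLOC
Defect density = 90 / 284
Defect density = 0.317 defects/KLOC

0.317 defects/KLOC


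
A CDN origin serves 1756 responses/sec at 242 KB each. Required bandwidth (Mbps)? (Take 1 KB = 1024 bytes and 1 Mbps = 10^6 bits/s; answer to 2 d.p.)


Formula: Mbps = payload_bytes * RPS * 8 / 1e6
Payload per request = 242 KB = 242 * 1024 = 247808 bytes
Total bytes/sec = 247808 * 1756 = 435150848
Total bits/sec = 435150848 * 8 = 3481206784
Mbps = 3481206784 / 1e6 = 3481.21

3481.21 Mbps


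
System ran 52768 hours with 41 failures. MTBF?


Formula: MTBF = Total operating time / Number of failures
MTBF = 52768 / 41
MTBF = 1287.02 hours

1287.02 hours


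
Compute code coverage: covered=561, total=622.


Coverage = covered / total * 100
Coverage = 561 / 622 * 100
Coverage = 90.19%

90.19%


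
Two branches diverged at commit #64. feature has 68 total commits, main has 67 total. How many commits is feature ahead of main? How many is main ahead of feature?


Common ancestor: commit #64
feature commits after divergence: 68 - 64 = 4
main commits after divergence: 67 - 64 = 3
feature is 4 commits ahead of main
main is 3 commits ahead of feature

feature ahead: 4, main ahead: 3


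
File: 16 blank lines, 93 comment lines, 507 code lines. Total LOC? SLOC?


Total LOC = blank + comment + code
Total LOC = 16 + 93 + 507 = 616
SLOC (source only) = code = 507

Total LOC: 616, SLOC: 507


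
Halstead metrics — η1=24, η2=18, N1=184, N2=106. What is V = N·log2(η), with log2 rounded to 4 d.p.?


Formula: V = N * log2(η), where N = N1 + N2 and η = η1 + η2
η = 24 + 18 = 42
N = 184 + 106 = 290
log2(42) ≈ 5.3923
V = 290 * 5.3923 = 1563.77

1563.77


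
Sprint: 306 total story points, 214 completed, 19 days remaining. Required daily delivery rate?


Formula: Required rate = Remaining points / Days left
Remaining = 306 - 214 = 92 points
Required rate = 92 / 19 = 4.84 points/day

4.84 points/day


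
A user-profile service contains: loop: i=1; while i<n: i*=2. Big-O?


Reasoning: i doubles each step so iterations are log2(n)
Complexity: O(log n)

O(log n)


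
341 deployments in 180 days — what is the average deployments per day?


Formula: deployments per day = releases / days
= 341 / 180
= 1.894 deploys/day
(equivalently, 13.26 deploys/week)

1.894 deploys/day


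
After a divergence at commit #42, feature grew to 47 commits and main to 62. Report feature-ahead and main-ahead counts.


Common ancestor: commit #42
feature commits after divergence: 47 - 42 = 5
main commits after divergence: 62 - 42 = 20
feature is 5 commits ahead of main
main is 20 commits ahead of feature

feature ahead: 5, main ahead: 20


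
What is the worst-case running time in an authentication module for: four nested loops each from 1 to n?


Reasoning: four levels of nesting
Complexity: O(n^4)

O(n^4)


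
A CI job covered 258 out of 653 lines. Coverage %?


Coverage = covered / total * 100
Coverage = 258 / 653 * 100
Coverage = 39.51%

39.51%


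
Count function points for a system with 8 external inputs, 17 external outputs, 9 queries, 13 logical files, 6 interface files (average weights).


UFP = EI*4 + EO*5 + EQ*4 + ILF*10 + EIF*7
UFP = 8*4 + 17*5 + 9*4 + 13*10 + 6*7
UFP = 32 + 85 + 36 + 130 + 42
UFP = 325

325


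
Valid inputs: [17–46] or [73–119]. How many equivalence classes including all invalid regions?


Valid ranges: [17,46] and [73,119]
Class 1: x < 17 — invalid
Class 2: 17 ≤ x ≤ 46 — valid
Class 3: 46 < x < 73 — invalid (gap between ranges)
Class 4: 73 ≤ x ≤ 119 — valid
Class 5: x > 119 — invalid
Total equivalence classes: 5

5 equivalence classes


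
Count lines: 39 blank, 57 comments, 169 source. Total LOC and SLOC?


Total LOC = blank + comment + code
Total LOC = 39 + 57 + 169 = 265
SLOC (source only) = code = 169

Total LOC: 265, SLOC: 169


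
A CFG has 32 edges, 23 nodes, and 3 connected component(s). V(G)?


Formula: V(G) = E - N + 2P
V(G) = 32 - 23 + 2*3
V(G) = 9 + 6
V(G) = 15

15


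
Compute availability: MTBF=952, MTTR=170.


Availability = MTBF / (MTBF + MTTR)
Availability = 952 / (952 + 170)
Availability = 952 / 1122
Availability = 84.8485%

84.8485%


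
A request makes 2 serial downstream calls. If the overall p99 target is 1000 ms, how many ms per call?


Formula: per_stage = total_budget / stages
per_stage = 1000 / 2
per_stage = 500.0 ms

500.0 ms


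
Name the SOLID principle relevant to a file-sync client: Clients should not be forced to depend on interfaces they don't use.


This describes the Interface Segregation Principle (ISP)

Interface Segregation Principle (ISP)


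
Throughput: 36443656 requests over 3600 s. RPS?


Formula: throughput = requests / seconds
throughput = 36443656 / 3600
throughput = 10123.24 requests/second

10123.24 requests/second


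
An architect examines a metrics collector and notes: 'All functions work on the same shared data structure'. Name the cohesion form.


Reasoning: Functions share data
Type: Communicational cohesion

Communicational cohesion


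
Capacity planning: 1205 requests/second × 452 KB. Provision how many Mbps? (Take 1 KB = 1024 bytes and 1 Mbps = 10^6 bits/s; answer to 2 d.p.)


Formula: Mbps = payload_bytes * RPS * 8 / 1e6
Payload per request = 452 KB = 452 * 1024 = 462848 bytes
Total bytes/sec = 462848 * 1205 = 557731840
Total bits/sec = 557731840 * 8 = 4461854720
Mbps = 4461854720 / 1e6 = 4461.85

4461.85 Mbps


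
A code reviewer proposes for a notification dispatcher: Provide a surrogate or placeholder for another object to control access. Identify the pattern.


This matches the Proxy pattern

Proxy


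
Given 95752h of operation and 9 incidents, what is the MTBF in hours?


Formula: MTBF = Total operating time / Number of failures
MTBF = 95752 / 9
MTBF = 10639.11 hours

10639.11 hours


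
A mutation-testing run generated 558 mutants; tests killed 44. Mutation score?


Mutation score = killed / total * 100
Mutation score = 44 / 558 * 100
Mutation score = 7.89%

7.89%


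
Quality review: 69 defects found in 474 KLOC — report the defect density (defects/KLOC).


Defect density = defects / KLOC
Defect density = 69 / 474
Defect density = 0.146 defects/KLOC

0.146 defects/KLOC


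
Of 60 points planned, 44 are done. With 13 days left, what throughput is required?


Formula: Required rate = Remaining points / Days left
Remaining = 60 - 44 = 16 points
Required rate = 16 / 13 = 1.23 points/day

1.23 points/day


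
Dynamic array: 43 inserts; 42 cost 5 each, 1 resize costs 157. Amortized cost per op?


Formula: Amortized cost = Total cost / Operations
Total cost = (42 * 5) + (1 * 157)
Total cost = 210 + 157 = 367
Amortized = 367 / 43 = 8.5349

8.5349


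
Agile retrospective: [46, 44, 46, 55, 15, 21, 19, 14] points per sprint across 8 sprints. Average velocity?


Formula: Avg velocity = Total points / Number of sprints
Points: [46, 44, 46, 55, 15, 21, 19, 14]
Sum = 46 + 44 + 46 + 55 + 15 + 21 + 19 + 14 = 260
Avg velocity = 260 / 8 = 32.5 points/sprint

32.5 points/sprint


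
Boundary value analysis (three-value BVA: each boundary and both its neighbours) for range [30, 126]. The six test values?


Range: [30, 126]
Boundaries: just below min, min, min+1, max-1, max, just above max
Values: [29, 30, 31, 125, 126, 127]

[29, 30, 31, 125, 126, 127]


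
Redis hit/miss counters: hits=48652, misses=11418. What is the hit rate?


Formula: hit rate = hits / (hits + misses) * 100
hit rate = 48652 / (48652 + 11418) * 100
hit rate = 48652 / 60070 * 100
hit rate = 80.99%

80.99%


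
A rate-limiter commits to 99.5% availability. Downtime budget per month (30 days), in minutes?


Formula: allowed downtime = period * (100 - SLA) / 100
Period (month (30 days)) = 43200 minutes
Unavailability fraction = (100 - 99.5) / 100
Allowed downtime = 43200 * (100 - 99.5) / 100
Allowed downtime = 216.0 minutes

216.0 minutes


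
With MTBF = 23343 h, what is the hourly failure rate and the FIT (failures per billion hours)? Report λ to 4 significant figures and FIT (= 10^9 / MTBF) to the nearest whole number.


Formula: λ = 1 / MTBF; FIT = λ × 1e9 = 1e9 / MTBF
λ = 1 / 23343 ≈ 4.284e-05 failures/hour
FIT = 1e9 / 23343 ≈ 42839 failures per 1e9 hours (nearest whole number)

λ = 4.284e-05 /h, FIT = 42839


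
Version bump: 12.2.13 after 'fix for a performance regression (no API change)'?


Current: 12.2.13
Change category: 'fix for a performance regression (no API change)' → patch bump
SemVer rule: patch bump → increment PATCH (MAJOR and MINOR unchanged)
New: 12.2.14

12.2.14


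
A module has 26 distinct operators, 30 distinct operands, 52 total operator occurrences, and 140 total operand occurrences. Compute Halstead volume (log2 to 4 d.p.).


Formula: V = N * log2(η), where N = N1 + N2 and η = η1 + η2
η = 26 + 30 = 56
N = 52 + 140 = 192
log2(56) ≈ 5.8074
V = 192 * 5.8074 = 1115.02

1115.02


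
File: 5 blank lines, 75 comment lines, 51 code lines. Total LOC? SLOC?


Total LOC = blank + comment + code
Total LOC = 5 + 75 + 51 = 131
SLOC (source only) = code = 51

Total LOC: 131, SLOC: 51


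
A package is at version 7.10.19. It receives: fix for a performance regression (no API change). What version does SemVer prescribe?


Current: 7.10.19
Change category: 'fix for a performance regression (no API change)' → patch bump
SemVer rule: patch bump → increment PATCH (MAJOR and MINOR unchanged)
New: 7.10.20

7.10.20


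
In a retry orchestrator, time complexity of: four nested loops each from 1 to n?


Reasoning: four levels of nesting
Complexity: O(n^4)

O(n^4)


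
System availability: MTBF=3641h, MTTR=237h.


Availability = MTBF / (MTBF + MTTR)
Availability = 3641 / (3641 + 237)
Availability = 3641 / 3878
Availability = 93.8886%

93.8886%


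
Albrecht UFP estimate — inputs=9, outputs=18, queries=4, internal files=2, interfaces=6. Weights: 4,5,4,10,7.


UFP = EI*4 + EO*5 + EQ*4 + ILF*10 + EIF*7
UFP = 9*4 + 18*5 + 4*4 + 2*10 + 6*7
UFP = 36 + 90 + 16 + 20 + 42
UFP = 204

204


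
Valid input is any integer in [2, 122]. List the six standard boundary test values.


Range: [2, 122]
Boundaries: just below min, min, min+1, max-1, max, just above max
Values: [1, 2, 3, 121, 122, 123]

[1, 2, 3, 121, 122, 123]


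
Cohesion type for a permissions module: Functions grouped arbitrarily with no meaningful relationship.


Reasoning: Worst: random grouping
Type: Coincidental cohesion

Coincidental cohesion


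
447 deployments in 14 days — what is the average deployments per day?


Formula: deployments per day = releases / days
= 447 / 14
= 31.929 deploys/day
(equivalently, 223.5 deploys/week)

31.929 deploys/day


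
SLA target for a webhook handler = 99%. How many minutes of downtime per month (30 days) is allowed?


Formula: allowed downtime = period * (100 - SLA) / 100
Period (month (30 days)) = 43200 minutes
Unavailability fraction = (100 - 99.0) / 100
Allowed downtime = 43200 * (100 - 99.0) / 100
Allowed downtime = 432.0 minutes

432.0 minutes


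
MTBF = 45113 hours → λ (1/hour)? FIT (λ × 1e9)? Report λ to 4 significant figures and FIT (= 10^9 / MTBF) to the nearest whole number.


Formula: λ = 1 / MTBF; FIT = λ × 1e9 = 1e9 / MTBF
λ = 1 / 45113 ≈ 2.217e-05 failures/hour
FIT = 1e9 / 45113 ≈ 22167 failures per 1e9 hours (nearest whole number)

λ = 2.217e-05 /h, FIT = 22167


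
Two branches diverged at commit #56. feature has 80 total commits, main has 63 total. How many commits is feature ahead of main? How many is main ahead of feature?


Common ancestor: commit #56
feature commits after divergence: 80 - 56 = 24
main commits after divergence: 63 - 56 = 7
feature is 24 commits ahead of main
main is 7 commits ahead of feature

feature ahead: 24, main ahead: 7


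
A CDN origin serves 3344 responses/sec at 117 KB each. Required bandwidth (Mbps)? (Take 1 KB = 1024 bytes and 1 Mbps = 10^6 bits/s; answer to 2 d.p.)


Formula: Mbps = payload_bytes * RPS * 8 / 1e6
Payload per request = 117 KB = 117 * 1024 = 119808 bytes
Total bytes/sec = 119808 * 3344 = 400637952
Total bits/sec = 400637952 * 8 = 3205103616
Mbps = 3205103616 / 1e6 = 3205.1

3205.1 Mbps


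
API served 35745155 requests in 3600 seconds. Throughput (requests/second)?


Formula: throughput = requests / seconds
throughput = 35745155 / 3600
throughput = 9929.21 requests/second

9929.21 requests/second


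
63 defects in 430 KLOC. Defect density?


Defect density = defects / KLOC
Defect density = 63 / 430
Defect density = 0.147 defects/KLOC

0.147 defects/KLOC


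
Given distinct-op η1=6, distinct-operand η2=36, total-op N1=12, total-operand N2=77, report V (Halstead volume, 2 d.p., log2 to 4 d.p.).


Formula: V = N * log2(η), where N = N1 + N2 and η = η1 + η2
η = 6 + 36 = 42
N = 12 + 77 = 89
log2(42) ≈ 5.3923
V = 89 * 5.3923 = 479.91

479.91


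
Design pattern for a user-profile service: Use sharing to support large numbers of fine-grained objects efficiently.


This matches the Flyweight pattern

Flyweight


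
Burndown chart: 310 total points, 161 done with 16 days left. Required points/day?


Formula: Required rate = Remaining points / Days left
Remaining = 310 - 161 = 149 points
Required rate = 149 / 16 = 9.31 points/day

9.31 points/day


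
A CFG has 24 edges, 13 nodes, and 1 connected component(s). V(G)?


Formula: V(G) = E - N + 2P
V(G) = 24 - 13 + 2*1
V(G) = 11 + 2
V(G) = 13

13


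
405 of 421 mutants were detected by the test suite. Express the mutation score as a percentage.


Mutation score = killed / total * 100
Mutation score = 405 / 421 * 100
Mutation score = 96.2%

96.2%


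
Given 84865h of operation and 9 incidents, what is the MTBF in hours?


Formula: MTBF = Total operating time / Number of failures
MTBF = 84865 / 9
MTBF = 9429.44 hours

9429.44 hours


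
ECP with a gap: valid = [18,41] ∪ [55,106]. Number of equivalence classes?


Valid ranges: [18,41] and [55,106]
Class 1: x < 18 — invalid
Class 2: 18 ≤ x ≤ 41 — valid
Class 3: 41 < x < 55 — invalid (gap between ranges)
Class 4: 55 ≤ x ≤ 106 — valid
Class 5: x > 106 — invalid
Total equivalence classes: 5

5 equivalence classes


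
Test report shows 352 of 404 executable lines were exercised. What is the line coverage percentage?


Coverage = covered / total * 100
Coverage = 352 / 404 * 100
Coverage = 87.13%

87.13%


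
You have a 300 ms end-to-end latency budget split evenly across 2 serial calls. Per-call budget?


Formula: per_stage = total_budget / stages
per_stage = 300 / 2
per_stage = 150.0 ms

150.0 ms


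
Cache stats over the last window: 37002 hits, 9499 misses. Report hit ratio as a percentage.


Formula: hit rate = hits / (hits + misses) * 100
hit rate = 37002 / (37002 + 9499) * 100
hit rate = 37002 / 46501 * 100
hit rate = 79.57%

79.57%


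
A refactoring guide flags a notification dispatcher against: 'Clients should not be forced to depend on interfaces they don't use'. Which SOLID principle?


This describes the Interface Segregation Principle (ISP)

Interface Segregation Principle (ISP)


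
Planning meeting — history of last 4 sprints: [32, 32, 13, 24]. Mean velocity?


Formula: Avg velocity = Total points / Number of sprints
Points: [32, 32, 13, 24]
Sum = 32 + 32 + 13 + 24 = 101
Avg velocity = 101 / 4 = 25.25 points/sprint

25.25 points/sprint


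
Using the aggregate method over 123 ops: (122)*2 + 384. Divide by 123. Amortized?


Formula: Amortized cost = Total cost / Operations
Total cost = (122 * 2) + (1 * 384)
Total cost = 244 + 384 = 628
Amortized = 628 / 123 = 5.1057

5.1057


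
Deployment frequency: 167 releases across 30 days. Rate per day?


Formula: deployments per day = releases / days
= 167 / 30
= 5.567 deploys/day
(equivalently, 38.97 deploys/week)

5.567 deploys/day


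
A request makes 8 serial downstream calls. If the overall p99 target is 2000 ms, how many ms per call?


Formula: per_stage = total_budget / stages
per_stage = 2000 / 8
per_stage = 250.0 ms

250.0 ms


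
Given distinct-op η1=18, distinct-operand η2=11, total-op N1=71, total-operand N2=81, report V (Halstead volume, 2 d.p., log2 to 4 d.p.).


Formula: V = N * log2(η), where N = N1 + N2 and η = η1 + η2
η = 18 + 11 = 29
N = 71 + 81 = 152
log2(29) ≈ 4.8580
V = 152 * 4.8580 = 738.42

738.42


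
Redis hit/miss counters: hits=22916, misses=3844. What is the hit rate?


Formula: hit rate = hits / (hits + misses) * 100
hit rate = 22916 / (22916 + 3844) * 100
hit rate = 22916 / 26760 * 100
hit rate = 85.64%

85.64%


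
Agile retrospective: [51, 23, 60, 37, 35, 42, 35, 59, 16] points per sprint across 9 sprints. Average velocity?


Formula: Avg velocity = Total points / Number of sprints
Points: [51, 23, 60, 37, 35, 42, 35, 59, 16]
Sum = 51 + 23 + 60 + 37 + 35 + 42 + 35 + 59 + 16 = 358
Avg velocity = 358 / 9 = 39.78 points/sprint

39.78 points/sprint


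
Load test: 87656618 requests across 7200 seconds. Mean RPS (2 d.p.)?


Formula: throughput = requests / seconds
throughput = 87656618 / 7200
throughput = 12174.53 requests/second

12174.53 requests/second


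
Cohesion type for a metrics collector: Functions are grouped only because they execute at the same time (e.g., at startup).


Reasoning: Related by timing only
Type: Temporal cohesion

Temporal cohesion


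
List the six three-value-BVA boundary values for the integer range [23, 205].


Range: [23, 205]
Boundaries: just below min, min, min+1, max-1, max, just above max
Values: [22, 23, 24, 204, 205, 206]

[22, 23, 24, 204, 205, 206]


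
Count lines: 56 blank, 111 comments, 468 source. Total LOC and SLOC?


Total LOC = blank + comment + code
Total LOC = 56 + 111 + 468 = 635
SLOC (source only) = code = 468

Total LOC: 635, SLOC: 468


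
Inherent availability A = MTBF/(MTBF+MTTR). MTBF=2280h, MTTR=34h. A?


Availability = MTBF / (MTBF + MTTR)
Availability = 2280 / (2280 + 34)
Availability = 2280 / 2314
Availability = 98.5307%

98.5307%


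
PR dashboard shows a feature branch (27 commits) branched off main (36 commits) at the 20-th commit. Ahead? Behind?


Common ancestor: commit #20
feature commits after divergence: 27 - 20 = 7
main commits after divergence: 36 - 20 = 16
feature is 7 commits ahead of main
main is 16 commits ahead of feature

feature ahead: 7, main ahead: 16


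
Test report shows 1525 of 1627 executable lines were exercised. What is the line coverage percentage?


Coverage = covered / total * 100
Coverage = 1525 / 1627 * 100
Coverage = 93.73%

93.73%


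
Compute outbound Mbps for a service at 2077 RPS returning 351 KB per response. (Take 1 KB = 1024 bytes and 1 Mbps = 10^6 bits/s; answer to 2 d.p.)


Formula: Mbps = payload_bytes * RPS * 8 / 1e6
Payload per request = 351 KB = 351 * 1024 = 359424 bytes
Total bytes/sec = 359424 * 2077 = 746523648
Total bits/sec = 746523648 * 8 = 5972189184
Mbps = 5972189184 / 1e6 = 5972.19

5972.19 Mbps


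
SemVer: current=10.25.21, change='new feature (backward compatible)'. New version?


Current: 10.25.21
Change category: 'new feature (backward compatible)' → minor bump
SemVer rule: minor bump → increment MINOR, reset PATCH to 0 (MAJOR unchanged)
New: 10.26.0

10.26.0


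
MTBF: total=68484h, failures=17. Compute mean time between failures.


Formula: MTBF = Total operating time / Number of failures
MTBF = 68484 / 17
MTBF = 4028.47 hours

4028.47 hours


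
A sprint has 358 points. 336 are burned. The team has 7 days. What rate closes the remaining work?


Formula: Required rate = Remaining points / Days left
Remaining = 358 - 336 = 22 points
Required rate = 22 / 7 = 3.14 points/day

3.14 points/day


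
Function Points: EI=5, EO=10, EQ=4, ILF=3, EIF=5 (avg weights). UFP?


UFP = EI*4 + EO*5 + EQ*4 + ILF*10 + EIF*7
UFP = 5*4 + 10*5 + 4*4 + 3*10 + 5*7
UFP = 20 + 50 + 16 + 30 + 35
UFP = 151

151


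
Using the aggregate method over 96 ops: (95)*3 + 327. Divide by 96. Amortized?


Formula: Amortized cost = Total cost / Operations
Total cost = (95 * 3) + (1 * 327)
Total cost = 285 + 327 = 612
Amortized = 612 / 96 = 6.375

6.375


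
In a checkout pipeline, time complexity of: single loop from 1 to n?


Reasoning: one pass through n items
Complexity: O(n)

O(n)


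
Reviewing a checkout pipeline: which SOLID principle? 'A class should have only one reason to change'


This describes the Single Responsibility Principle (SRP)

Single Responsibility Principle (SRP)


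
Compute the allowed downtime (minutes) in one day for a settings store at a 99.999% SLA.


Formula: allowed downtime = period * (100 - SLA) / 100
Period (day) = 1440 minutes
Unavailability fraction = (100 - 99.999) / 100
Allowed downtime = 1440 * (100 - 99.999) / 100
Allowed downtime = 0.0144 minutes

0.0144 minutes


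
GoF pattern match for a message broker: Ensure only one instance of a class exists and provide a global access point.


This matches the Singleton pattern

Singleton


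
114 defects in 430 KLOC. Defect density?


Defect density = defects / KLOC
Defect density = 114 / 430
Defect density = 0.265 defects/KLOC

0.265 defects/KLOC


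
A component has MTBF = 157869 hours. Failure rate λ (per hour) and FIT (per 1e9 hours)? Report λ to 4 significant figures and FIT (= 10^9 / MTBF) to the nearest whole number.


Formula: λ = 1 / MTBF; FIT = λ × 1e9 = 1e9 / MTBF
λ = 1 / 157869 ≈ 6.334e-06 failures/hour
FIT = 1e9 / 157869 ≈ 6334 failures per 1e9 hours (nearest whole number)

λ = 6.334e-06 /h, FIT = 6334


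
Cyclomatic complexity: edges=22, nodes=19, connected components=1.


Formula: V(G) = E - N + 2P
V(G) = 22 - 19 + 2*1
V(G) = 3 + 2
V(G) = 5

5


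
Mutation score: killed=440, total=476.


Mutation score = killed / total * 100
Mutation score = 440 / 476 * 100
Mutation score = 92.44%

92.44%


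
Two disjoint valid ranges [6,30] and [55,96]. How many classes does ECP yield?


Valid ranges: [6,30] and [55,96]
Class 1: x < 6 — invalid
Class 2: 6 ≤ x ≤ 30 — valid
Class 3: 30 < x < 55 — invalid (gap between ranges)
Class 4: 55 ≤ x ≤ 96 — valid
Class 5: x > 96 — invalid
Total equivalence classes: 5

5 equivalence classes


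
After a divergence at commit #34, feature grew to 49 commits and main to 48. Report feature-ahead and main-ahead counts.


Common ancestor: commit #34
feature commits after divergence: 49 - 34 = 15
main commits after divergence: 48 - 34 = 14
feature is 15 commits ahead of main
main is 14 commits ahead of feature

feature ahead: 15, main ahead: 14


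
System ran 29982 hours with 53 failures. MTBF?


Formula: MTBF = Total operating time / Number of failures
MTBF = 29982 / 53
MTBF = 565.7 hours

565.7 hours


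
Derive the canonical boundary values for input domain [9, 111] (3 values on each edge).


Range: [9, 111]
Boundaries: just below min, min, min+1, max-1, max, just above max
Values: [8, 9, 10, 110, 111, 112]

[8, 9, 10, 110, 111, 112]


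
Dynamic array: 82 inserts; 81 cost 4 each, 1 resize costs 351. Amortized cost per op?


Formula: Amortized cost = Total cost / Operations
Total cost = (81 * 4) + (1 * 351)
Total cost = 324 + 351 = 675
Amortized = 675 / 82 = 8.2317

8.2317


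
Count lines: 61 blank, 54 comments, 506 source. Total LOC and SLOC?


Total LOC = blank + comment + code
Total LOC = 61 + 54 + 506 = 621
SLOC (source only) = code = 506

Total LOC: 621, SLOC: 506


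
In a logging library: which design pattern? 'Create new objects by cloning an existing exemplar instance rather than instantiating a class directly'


This matches the Prototype pattern

Prototype


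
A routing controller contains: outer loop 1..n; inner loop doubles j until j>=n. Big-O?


Reasoning: linear outer times logarithmic inner
Complexity: O(n log n)

O(n log n)


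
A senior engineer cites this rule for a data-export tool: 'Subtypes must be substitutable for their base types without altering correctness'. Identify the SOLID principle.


This describes the Liskov Substitution Principle (LSP)

Liskov Substitution Principle (LSP)


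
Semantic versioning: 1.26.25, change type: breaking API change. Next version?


Current: 1.26.25
Change category: 'breaking API change' → major bump
SemVer rule: major bump → increment MAJOR, reset MINOR and PATCH to 0
New: 2.0.0

2.0.0


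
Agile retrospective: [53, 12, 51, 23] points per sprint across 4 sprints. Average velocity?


Formula: Avg velocity = Total points / Number of sprints
Points: [53, 12, 51, 23]
Sum = 53 + 12 + 51 + 23 = 139
Avg velocity = 139 / 4 = 34.75 points/sprint

34.75 points/sprint


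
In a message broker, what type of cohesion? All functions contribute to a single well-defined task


Reasoning: Best: single purpose
Type: Functional cohesion

Functional cohesion


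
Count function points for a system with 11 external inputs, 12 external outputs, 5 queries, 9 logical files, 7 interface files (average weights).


UFP = EI*4 + EO*5 + EQ*4 + ILF*10 + EIF*7
UFP = 11*4 + 12*5 + 5*4 + 9*10 + 7*7
UFP = 44 + 60 + 20 + 90 + 49
UFP = 263

263


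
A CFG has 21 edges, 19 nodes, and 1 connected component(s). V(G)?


Formula: V(G) = E - N + 2P
V(G) = 21 - 19 + 2*1
V(G) = 2 + 2
V(G) = 4

4


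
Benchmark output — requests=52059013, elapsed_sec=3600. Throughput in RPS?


Formula: throughput = requests / seconds
throughput = 52059013 / 3600
throughput = 14460.84 requests/second

14460.84 requests/second


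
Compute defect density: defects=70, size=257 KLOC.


Defect density = defects / KLOC
Defect density = 70 / 257
Defect density = 0.272 defects/KLOC

0.272 defects/KLOC


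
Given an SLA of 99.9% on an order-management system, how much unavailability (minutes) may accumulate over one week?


Formula: allowed downtime = period * (100 - SLA) / 100
Period (week) = 10080 minutes
Unavailability fraction = (100 - 99.9) / 100
Allowed downtime = 10080 * (100 - 99.9) / 100
Allowed downtime = 10.08 minutes

10.08 minutes


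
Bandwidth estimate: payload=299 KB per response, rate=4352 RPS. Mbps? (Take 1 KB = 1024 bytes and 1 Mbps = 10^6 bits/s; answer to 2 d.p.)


Formula: Mbps = payload_bytes * RPS * 8 / 1e6
Payload per request = 299 KB = 299 * 1024 = 306176 bytes
Total bytes/sec = 306176 * 4352 = 1332477952
Total bits/sec = 1332477952 * 8 = 10659823616
Mbps = 10659823616 / 1e6 = 10659.82

10659.82 Mbps


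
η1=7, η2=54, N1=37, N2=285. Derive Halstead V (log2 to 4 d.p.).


Formula: V = N * log2(η), where N = N1 + N2 and η = η1 + η2
η = 7 + 54 = 61
N = 37 + 285 = 322
log2(61) ≈ 5.9307
V = 322 * 5.9307 = 1909.69

1909.69


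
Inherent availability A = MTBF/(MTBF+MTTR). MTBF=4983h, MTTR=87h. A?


Availability = MTBF / (MTBF + MTTR)
Availability = 4983 / (4983 + 87)
Availability = 4983 / 5070
Availability = 98.284%

98.284%


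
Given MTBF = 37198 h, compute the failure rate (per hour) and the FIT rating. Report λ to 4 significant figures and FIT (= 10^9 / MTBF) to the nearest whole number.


Formula: λ = 1 / MTBF; FIT = λ × 1e9 = 1e9 / MTBF
λ = 1 / 37198 ≈ 2.688e-05 failures/hour
FIT = 1e9 / 37198 ≈ 26883 failures per 1e9 hours (nearest whole number)

λ = 2.688e-05 /h, FIT = 26883


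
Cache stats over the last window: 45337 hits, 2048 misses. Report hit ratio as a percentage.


Formula: hit rate = hits / (hits + misses) * 100
hit rate = 45337 / (45337 + 2048) * 100
hit rate = 45337 / 47385 * 100
hit rate = 95.68%

95.68%


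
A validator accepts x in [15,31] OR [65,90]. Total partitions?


Valid ranges: [15,31] and [65,90]
Class 1: x < 15 — invalid
Class 2: 15 ≤ x ≤ 31 — valid
Class 3: 31 < x < 65 — invalid (gap between ranges)
Class 4: 65 ≤ x ≤ 90 — valid
Class 5: x > 90 — invalid
Total equivalence classes: 5

5 equivalence classes


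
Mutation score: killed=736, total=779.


Mutation score = killed / total * 100
Mutation score = 736 / 779 * 100
Mutation score = 94.48%

94.48%


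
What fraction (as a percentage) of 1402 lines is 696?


Coverage = covered / total * 100
Coverage = 696 / 1402 * 100
Coverage = 49.64%

49.64%


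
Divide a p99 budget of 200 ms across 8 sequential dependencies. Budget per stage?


Formula: per_stage = total_budget / stages
per_stage = 200 / 8
per_stage = 25.0 ms

25.0 ms


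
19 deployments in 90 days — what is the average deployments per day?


Formula: deployments per day = releases / days
= 19 / 90
= 0.211 deploys/day
(equivalently, 1.48 deploys/week)

0.211 deploys/day


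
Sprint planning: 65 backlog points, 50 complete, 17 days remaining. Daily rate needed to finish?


Formula: Required rate = Remaining points / Days left
Remaining = 65 - 50 = 15 points
Required rate = 15 / 17 = 0.88 points/day

0.88 points/day


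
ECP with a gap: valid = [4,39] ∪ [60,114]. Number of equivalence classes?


Valid ranges: [4,39] and [60,114]
Class 1: x < 4 — invalid
Class 2: 4 ≤ x ≤ 39 — valid
Class 3: 39 < x < 60 — invalid (gap between ranges)
Class 4: 60 ≤ x ≤ 114 — valid
Class 5: x > 114 — invalid
Total equivalence classes: 5

5 equivalence classes


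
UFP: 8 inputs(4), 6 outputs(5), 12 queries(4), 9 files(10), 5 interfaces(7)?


UFP = EI*4 + EO*5 + EQ*4 + ILF*10 + EIF*7
UFP = 8*4 + 6*5 + 12*4 + 9*10 + 5*7
UFP = 32 + 30 + 48 + 90 + 35
UFP = 235

235


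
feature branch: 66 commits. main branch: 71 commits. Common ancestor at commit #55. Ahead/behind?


Common ancestor: commit #55
feature commits after divergence: 66 - 55 = 11
main commits after divergence: 71 - 55 = 16
feature is 11 commits ahead of main
main is 16 commits ahead of feature

feature ahead: 11, main ahead: 16


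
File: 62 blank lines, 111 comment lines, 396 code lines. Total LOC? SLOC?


Total LOC = blank + comment + code
Total LOC = 62 + 111 + 396 = 569
SLOC (source only) = code = 396

Total LOC: 569, SLOC: 396


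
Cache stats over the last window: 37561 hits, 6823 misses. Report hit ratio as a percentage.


Formula: hit rate = hits / (hits + misses) * 100
hit rate = 37561 / (37561 + 6823) * 100
hit rate = 37561 / 44384 * 100
hit rate = 84.63%

84.63%


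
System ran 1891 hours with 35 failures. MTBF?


Formula: MTBF = Total operating time / Number of failures
MTBF = 1891 / 35
MTBF = 54.03 hours

54.03 hours


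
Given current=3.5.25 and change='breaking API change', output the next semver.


Current: 3.5.25
Change category: 'breaking API change' → major bump
SemVer rule: major bump → increment MAJOR, reset MINOR and PATCH to 0
New: 4.0.0

4.0.0


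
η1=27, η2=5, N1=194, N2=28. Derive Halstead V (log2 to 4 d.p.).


Formula: V = N * log2(η), where N = N1 + N2 and η = η1 + η2
η = 27 + 5 = 32
N = 194 + 28 = 222
log2(32) ≈ 5.0000
V = 222 * 5.0000 = 1110.00

1110.00


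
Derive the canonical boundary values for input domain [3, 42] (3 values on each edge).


Range: [3, 42]
Boundaries: just below min, min, min+1, max-1, max, just above max
Values: [2, 3, 4, 41, 42, 43]

[2, 3, 4, 41, 42, 43]


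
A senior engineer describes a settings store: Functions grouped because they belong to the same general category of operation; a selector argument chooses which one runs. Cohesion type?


Reasoning: Grouped by category of activity, not by data or sequence
Type: Logical cohesion

Logical cohesion


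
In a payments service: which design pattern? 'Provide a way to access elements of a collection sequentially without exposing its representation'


This matches the Iterator pattern

Iterator


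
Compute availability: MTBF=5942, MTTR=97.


Availability = MTBF / (MTBF + MTTR)
Availability = 5942 / (5942 + 97)
Availability = 5942 / 6039
Availability = 98.3938%

98.3938%


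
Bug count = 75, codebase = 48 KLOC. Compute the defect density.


Defect density = defects / KLOC
Defect density = 75 / 48
Defect density = 1.563 defects/KLOC

1.563 defects/KLOC


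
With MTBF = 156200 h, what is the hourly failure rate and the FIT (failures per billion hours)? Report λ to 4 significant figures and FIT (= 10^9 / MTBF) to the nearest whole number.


Formula: λ = 1 / MTBF; FIT = λ × 1e9 = 1e9 / MTBF
λ = 1 / 156200 ≈ 6.402e-06 failures/hour
FIT = 1e9 / 156200 ≈ 6402 failures per 1e9 hours (nearest whole number)

λ = 6.402e-06 /h, FIT = 6402


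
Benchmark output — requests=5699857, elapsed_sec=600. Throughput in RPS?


Formula: throughput = requests / seconds
throughput = 5699857 / 600
throughput = 9499.76 requests/second

9499.76 requests/second


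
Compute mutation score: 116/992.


Mutation score = killed / total * 100
Mutation score = 116 / 992 * 100
Mutation score = 11.69%

11.69%


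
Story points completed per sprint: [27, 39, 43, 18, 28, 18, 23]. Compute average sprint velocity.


Formula: Avg velocity = Total points / Number of sprints
Points: [27, 39, 43, 18, 28, 18, 23]
Sum = 27 + 39 + 43 + 18 + 28 + 18 + 23 = 196
Avg velocity = 196 / 7 = 28.0 points/sprint

28.0 points/sprint


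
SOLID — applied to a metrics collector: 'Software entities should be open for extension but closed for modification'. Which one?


This describes the Open/Closed Principle (OCP)

Open/Closed Principle (OCP)


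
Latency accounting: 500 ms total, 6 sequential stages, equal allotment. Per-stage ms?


Formula: per_stage = total_budget / stages
per_stage = 500 / 6
per_stage = 83.33 ms

83.33 ms


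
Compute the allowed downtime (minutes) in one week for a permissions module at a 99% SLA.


Formula: allowed downtime = period * (100 - SLA) / 100
Period (week) = 10080 minutes
Unavailability fraction = (100 - 99.0) / 100
Allowed downtime = 10080 * (100 - 99.0) / 100
Allowed downtime = 100.8 minutes

100.8 minutes


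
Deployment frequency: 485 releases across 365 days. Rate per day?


Formula: deployments per day = releases / days
= 485 / 365
= 1.329 deploys/day
(equivalently, 9.3 deploys/week)

1.329 deploys/day


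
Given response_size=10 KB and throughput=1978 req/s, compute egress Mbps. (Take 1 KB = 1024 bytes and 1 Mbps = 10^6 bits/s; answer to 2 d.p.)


Formula: Mbps = payload_bytes * RPS * 8 / 1e6
Payload per request = 10 KB = 10 * 1024 = 10240 bytes
Total bytes/sec = 10240 * 1978 = 20254720
Total bits/sec = 20254720 * 8 = 162037760
Mbps = 162037760 / 1e6 = 162.04

162.04 Mbps


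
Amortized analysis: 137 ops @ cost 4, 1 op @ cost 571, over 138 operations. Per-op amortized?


Formula: Amortized cost = Total cost / Operations
Total cost = (137 * 4) + (1 * 571)
Total cost = 548 + 571 = 1119
Amortized = 1119 / 138 = 8.1087

8.1087


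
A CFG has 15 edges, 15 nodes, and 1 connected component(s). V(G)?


Formula: V(G) = E - N + 2P
V(G) = 15 - 15 + 2*1
V(G) = 0 + 2
V(G) = 2

2


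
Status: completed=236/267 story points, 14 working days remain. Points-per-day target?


Formula: Required rate = Remaining points / Days left
Remaining = 267 - 236 = 31 points
Required rate = 31 / 14 = 2.21 points/day

2.21 points/day


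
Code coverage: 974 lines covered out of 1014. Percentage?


Coverage = covered / total * 100
Coverage = 974 / 1014 * 100
Coverage = 96.06%

96.06%


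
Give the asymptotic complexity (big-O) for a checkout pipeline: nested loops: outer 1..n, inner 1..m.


Reasoning: product of independent bounds
Complexity: O(n*m)

O(n*m)


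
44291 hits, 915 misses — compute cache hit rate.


Formula: hit rate = hits / (hits + misses) * 100
hit rate = 44291 / (44291 + 915) * 100
hit rate = 44291 / 45206 * 100
hit rate = 97.98%

97.98%


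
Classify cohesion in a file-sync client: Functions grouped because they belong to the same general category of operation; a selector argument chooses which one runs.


Reasoning: Grouped by category of activity, not by data or sequence
Type: Logical cohesion

Logical cohesion


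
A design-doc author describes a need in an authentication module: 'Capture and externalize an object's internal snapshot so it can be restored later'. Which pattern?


This matches the Memento pattern

Memento


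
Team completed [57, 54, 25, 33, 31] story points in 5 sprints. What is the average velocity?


Formula: Avg velocity = Total points / Number of sprints
Points: [57, 54, 25, 33, 31]
Sum = 57 + 54 + 25 + 33 + 31 = 200
Avg velocity = 200 / 5 = 40.0 points/sprint

40.0 points/sprint


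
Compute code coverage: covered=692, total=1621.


Coverage = covered / total * 100
Coverage = 692 / 1621 * 100
Coverage = 42.69%

42.69%


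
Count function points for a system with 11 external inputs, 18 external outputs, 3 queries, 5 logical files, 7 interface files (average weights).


UFP = EI*4 + EO*5 + EQ*4 + ILF*10 + EIF*7
UFP = 11*4 + 18*5 + 3*4 + 5*10 + 7*7
UFP = 44 + 90 + 12 + 50 + 49
UFP = 245

245


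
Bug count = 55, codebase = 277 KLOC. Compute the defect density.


Defect density = defects / KLOC
Defect density = 55 / 277
Defect density = 0.199 defects/KLOC

0.199 defects/KLOC


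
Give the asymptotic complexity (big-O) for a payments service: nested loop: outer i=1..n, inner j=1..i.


Reasoning: triangle: n(n+1)/2 ~ n^2/2
Complexity: O(n^2)

O(n^2)


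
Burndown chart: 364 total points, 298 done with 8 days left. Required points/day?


Formula: Required rate = Remaining points / Days left
Remaining = 364 - 298 = 66 points
Required rate = 66 / 8 = 8.25 points/day

8.25 points/day


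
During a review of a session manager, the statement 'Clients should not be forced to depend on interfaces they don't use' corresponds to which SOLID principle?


This describes the Interface Segregation Principle (ISP)

Interface Segregation Principle (ISP)


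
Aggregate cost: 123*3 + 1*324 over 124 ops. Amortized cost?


Formula: Amortized cost = Total cost / Operations
Total cost = (123 * 3) + (1 * 324)
Total cost = 369 + 324 = 693
Amortized = 693 / 124 = 5.5887

5.5887


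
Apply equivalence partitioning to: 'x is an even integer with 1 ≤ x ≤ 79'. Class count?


Constraint: even integers in [1, 79]
Class 1: x < 1 — out-of-range invalid
Class 2: x in [1,79] but odd — wrong type invalid
Class 3: x in [1,79] and even — valid
Class 4: x > 79 — out-of-range invalid
Total equivalence classes: 4

4 equivalence classes


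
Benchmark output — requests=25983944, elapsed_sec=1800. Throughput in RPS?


Formula: throughput = requests / seconds
throughput = 25983944 / 1800
throughput = 14435.52 requests/second

14435.52 requests/second


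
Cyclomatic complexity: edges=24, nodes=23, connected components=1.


Formula: V(G) = E - N + 2P
V(G) = 24 - 23 + 2*1
V(G) = 1 + 2
V(G) = 3

3


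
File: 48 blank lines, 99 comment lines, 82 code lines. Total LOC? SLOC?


Total LOC = blank + comment + code
Total LOC = 48 + 99 + 82 = 229
SLOC (source only) = code = 82

Total LOC: 229, SLOC: 82


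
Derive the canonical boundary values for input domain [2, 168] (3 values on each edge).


Range: [2, 168]
Boundaries: just below min, min, min+1, max-1, max, just above max
Values: [1, 2, 3, 167, 168, 169]

[1, 2, 3, 167, 168, 169]
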